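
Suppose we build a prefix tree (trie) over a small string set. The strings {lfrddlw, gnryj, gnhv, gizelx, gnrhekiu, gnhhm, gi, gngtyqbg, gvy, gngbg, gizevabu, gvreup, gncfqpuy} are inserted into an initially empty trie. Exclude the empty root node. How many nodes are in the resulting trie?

50

For each word, the new-node count is its length minus the longest prefix already in the trie:
  "lfrddlw" → 7 new (l, f, r, d, d, l, w)
  "gnryj" → 5 new (g, n, r, y, j)
  "gnhv" → prefix "gn" already present; 2 new (h, v)
  "gizelx" → prefix "g" already present; 5 new (i, z, e, l, x)
  "gnrhekiu" → prefix "gnr" already present; 5 new (h, e, k, i, u)
  "gnhhm" → prefix "gnh" already present; 2 new (h, m)
  "gi" → prefix "gi" already present; 0 new (none)
  "gngtyqbg" → prefix "gn" already present; 6 new (g, t, y, q, b, g)
  "gvy" → prefix "g" already present; 2 new (v, y)
  "gngbg" → prefix "gng" already present; 2 new (b, g)
  "gizevabu" → prefix "gize" already present; 4 new (v, a, b, u)
  "gvreup" → prefix "gv" already present; 4 new (r, e, u, p)
  "gncfqpuy" → prefix "gn" already present; 6 new (c, f, q, p, u, y)
Total nodes = 7 + 5 + 2 + 5 + 5 + 2 + 0 + 6 + 2 + 2 + 4 + 4 + 6 = 50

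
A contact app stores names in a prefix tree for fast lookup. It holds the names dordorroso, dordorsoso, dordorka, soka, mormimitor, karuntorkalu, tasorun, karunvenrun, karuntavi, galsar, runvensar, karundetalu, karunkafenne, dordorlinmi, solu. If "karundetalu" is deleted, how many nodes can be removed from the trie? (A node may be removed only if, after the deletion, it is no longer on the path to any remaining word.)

6

Walk "karundetalu" from the leaf back toward the root, removing each node that no remaining word uses.
The suffix "detalu" (6 nodes) is used only by "karundetalu"; the node for "karun" still has the child "t", so pruning stops there.
Nodes removed: 6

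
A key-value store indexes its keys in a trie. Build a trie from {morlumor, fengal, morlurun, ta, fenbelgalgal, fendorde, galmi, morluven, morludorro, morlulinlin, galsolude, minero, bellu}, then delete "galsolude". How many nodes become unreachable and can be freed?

Walk "galsolude" from the leaf back toward the root, removing each node that no remaining word uses.
The suffix "solude" (6 nodes) is used only by "galsolude"; the node for "gal" still has the child "m", so pruning stops there.
Nodes removed: 6

6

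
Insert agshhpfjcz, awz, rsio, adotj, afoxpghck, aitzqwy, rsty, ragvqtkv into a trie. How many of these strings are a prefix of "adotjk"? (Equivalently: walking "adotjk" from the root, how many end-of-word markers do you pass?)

Check each prefix of "adotjk" against the stored set — each match is an end-marker on the path.
Prefixes of the query that are stored words: "adotj"
Count: 1

1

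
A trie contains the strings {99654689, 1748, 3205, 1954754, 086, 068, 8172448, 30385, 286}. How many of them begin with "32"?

Traverse to the node for "32", then collect every word in that subtree.
Words under "32": 3205
Count: 1

1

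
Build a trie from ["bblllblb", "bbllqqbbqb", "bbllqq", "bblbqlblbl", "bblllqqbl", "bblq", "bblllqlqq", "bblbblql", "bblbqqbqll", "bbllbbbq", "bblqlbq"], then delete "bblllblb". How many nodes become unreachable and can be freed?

3

A node on "bblllblb"'s path can go only if nothing else ends at it or branches off below it.
The suffix "blb" (3 nodes) is used only by "bblllblb"; the node for "bblll" still has the child "q", so pruning stops there.
Nodes removed: 3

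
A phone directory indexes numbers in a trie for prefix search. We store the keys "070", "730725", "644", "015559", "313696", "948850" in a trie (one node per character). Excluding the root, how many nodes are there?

29

Count nodes per top-level branch (shared prefixes stored once):
  '0'-branch (015559, 070): 8 nodes
  '3'-branch (313696): 6 nodes
  '6'-branch (644): 3 nodes
  '7'-branch (730725): 6 nodes
  '9'-branch (948850): 6 nodes
Sum: 29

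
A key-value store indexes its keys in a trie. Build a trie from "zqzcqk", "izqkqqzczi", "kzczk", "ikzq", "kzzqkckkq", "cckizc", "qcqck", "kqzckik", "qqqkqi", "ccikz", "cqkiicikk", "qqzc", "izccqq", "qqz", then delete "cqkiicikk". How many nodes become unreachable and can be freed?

8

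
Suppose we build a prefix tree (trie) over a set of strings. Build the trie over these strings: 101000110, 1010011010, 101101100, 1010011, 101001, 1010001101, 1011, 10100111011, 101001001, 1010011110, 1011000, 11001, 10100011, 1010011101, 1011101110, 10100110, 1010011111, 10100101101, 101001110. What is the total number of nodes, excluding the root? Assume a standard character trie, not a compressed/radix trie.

Insert word by word; a character creates a node only if that edge doesn't already exist:
  "101000110" → 9 new (1, 0, 1, 0, 0, 0, 1, 1, 0)
  "1010011010" → prefix "10100" already present; 5 new (1, 1, 0, 1, 0)
  "101101100" → prefix "101" already present; 6 new (1, 0, 1, 1, 0, 0)
  "1010011" → prefix "1010011" already present; 0 new (none)
  "101001" → prefix "101001" already present; 0 new (none)
  "1010001101" → prefix "101000110" already present; 1 new (1)
  "1011" → prefix "1011" already present; 0 new (none)
  "10100111011" → prefix "1010011" already present; 4 new (1, 0, 1, 1)
  "101001001" → prefix "101001" already present; 3 new (0, 0, 1)
  "1010011110" → prefix "10100111" already present; 2 new (1, 0)
  "1011000" → prefix "10110" already present; 2 new (0, 0)
  "11001" → prefix "1" already present; 4 new (1, 0, 0, 1)
  "10100011" → prefix "10100011" already present; 0 new (none)
  "1010011101" → prefix "1010011101" already present; 0 new (none)
  "1011101110" → prefix "1011" already present; 6 new (1, 0, 1, 1, 1, 0)
  "10100110" → prefix "10100110" already present; 0 new (none)
  "1010011111" → prefix "101001111" already present; 1 new (1)
  "10100101101" → prefix "1010010" already present; 4 new (1, 1, 0, 1)
  "101001110" → prefix "101001110" already present; 0 new (none)
Total nodes = 9 + 5 + 6 + 0 + 0 + 1 + 0 + 4 + 3 + 2 + 2 + 4 + 0 + 0 + 6 + 0 + 1 + 4 + 0 = 47

47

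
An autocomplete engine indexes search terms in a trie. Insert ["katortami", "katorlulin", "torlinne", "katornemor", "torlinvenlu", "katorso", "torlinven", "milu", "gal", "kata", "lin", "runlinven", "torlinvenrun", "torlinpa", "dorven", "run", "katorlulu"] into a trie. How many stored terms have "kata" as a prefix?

1

Walk to "kata"; the words in its subtree are exactly those with that prefix.
Words under "kata": kata
Count: 1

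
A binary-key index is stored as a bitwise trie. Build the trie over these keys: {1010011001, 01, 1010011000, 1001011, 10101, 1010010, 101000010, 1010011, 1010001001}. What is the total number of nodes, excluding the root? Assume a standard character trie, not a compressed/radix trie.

28

Trace insertions, counting only characters that open a new branch:
  "1010011001" → 10 new (1, 0, 1, 0, 0, 1, 1, 0, 0, 1)
  "01" → 2 new (0, 1)
  "1010011000" → prefix "101001100" already present; 1 new (0)
  "1001011" → prefix "10" already present; 5 new (0, 1, 0, 1, 1)
  "10101" → prefix "1010" already present; 1 new (1)
  "1010010" → prefix "101001" already present; 1 new (0)
  "101000010" → prefix "10100" already present; 4 new (0, 0, 1, 0)
  "1010011" → prefix "1010011" already present; 0 new (none)
  "1010001001" → prefix "101000" already present; 4 new (1, 0, 0, 1)
Total nodes = 10 + 2 + 1 + 5 + 1 + 1 + 4 + 0 + 4 = 28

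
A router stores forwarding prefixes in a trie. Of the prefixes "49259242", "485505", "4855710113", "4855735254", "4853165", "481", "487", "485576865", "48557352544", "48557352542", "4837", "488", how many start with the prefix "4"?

Traverse to the node for "4", then collect every word in that subtree.
Matches: "481", "4837", "4853165", "485505", "4855710113", "4855735254", "48557352542", "48557352544", "485576865", "487", "488", "49259242"
Count: 12

12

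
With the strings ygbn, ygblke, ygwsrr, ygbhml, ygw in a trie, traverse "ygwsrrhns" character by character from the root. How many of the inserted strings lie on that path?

2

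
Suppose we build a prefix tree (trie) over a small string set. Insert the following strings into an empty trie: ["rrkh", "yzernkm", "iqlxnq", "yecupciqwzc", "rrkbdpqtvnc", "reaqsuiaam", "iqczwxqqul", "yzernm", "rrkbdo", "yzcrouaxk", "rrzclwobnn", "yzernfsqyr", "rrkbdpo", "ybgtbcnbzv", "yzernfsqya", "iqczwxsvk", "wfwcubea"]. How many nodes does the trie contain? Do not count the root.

96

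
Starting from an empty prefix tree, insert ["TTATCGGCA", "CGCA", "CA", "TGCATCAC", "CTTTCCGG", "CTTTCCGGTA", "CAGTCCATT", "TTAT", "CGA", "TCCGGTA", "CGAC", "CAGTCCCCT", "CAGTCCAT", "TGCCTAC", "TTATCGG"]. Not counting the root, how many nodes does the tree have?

52

Count nodes per top-level branch (shared prefixes stored once):
  'C'-branch (CA, CAGTCCAT, CAGTCCATT, CAGTCCCCT, CGA, CGAC, CGCA, CTTTCCGG, CTTTCCGGTA): 26 nodes
  'T'-branch (TCCGGTA, TGCATCAC, TGCCTAC, TTAT, TTATCGG, TTATCGGCA): 26 nodes
Sum: 52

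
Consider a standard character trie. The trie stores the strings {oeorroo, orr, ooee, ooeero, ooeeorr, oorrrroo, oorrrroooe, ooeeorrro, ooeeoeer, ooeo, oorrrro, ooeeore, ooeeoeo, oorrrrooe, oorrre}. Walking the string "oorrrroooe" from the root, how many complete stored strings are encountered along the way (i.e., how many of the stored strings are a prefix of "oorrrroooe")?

3

Check each prefix of "oorrrroooe" against the stored set — each match is an end-marker on the path.
Prefixes of the query that are stored words: "oorrrro", "oorrrroo", "oorrrroooe"
Count: 3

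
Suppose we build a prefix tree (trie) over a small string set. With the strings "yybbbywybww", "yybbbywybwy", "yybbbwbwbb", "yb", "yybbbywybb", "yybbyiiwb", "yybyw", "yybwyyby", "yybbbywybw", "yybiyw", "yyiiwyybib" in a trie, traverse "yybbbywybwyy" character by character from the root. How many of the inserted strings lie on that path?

2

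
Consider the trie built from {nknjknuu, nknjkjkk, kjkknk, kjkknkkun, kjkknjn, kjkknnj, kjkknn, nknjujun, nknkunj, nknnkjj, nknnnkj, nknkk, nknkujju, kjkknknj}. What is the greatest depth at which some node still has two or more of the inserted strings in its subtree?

6

Equivalently: take the maximum, over all pairs, of their longest common prefix length.
"kjkknk" and "kjkknkkun" agree on "kjkknk" (6 characters) before diverging; nothing deeper is shared.
Longest shared-prefix length: 6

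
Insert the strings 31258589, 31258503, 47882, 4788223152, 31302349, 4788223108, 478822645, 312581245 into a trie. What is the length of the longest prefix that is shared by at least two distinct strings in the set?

Look for the deepest trie node that still has at least two words in its subtree.
"4788223108" and "4788223152" agree on "47882231" (8 characters) before diverging; nothing deeper is shared.
Longest shared-prefix length: 8

8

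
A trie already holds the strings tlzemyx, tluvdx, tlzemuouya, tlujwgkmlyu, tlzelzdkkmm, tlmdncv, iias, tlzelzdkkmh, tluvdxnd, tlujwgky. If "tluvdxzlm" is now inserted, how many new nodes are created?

3

"tluvdx" is already a path in the trie; the remaining "zlm" must be added.
Each of the 3 remaining characters creates one node.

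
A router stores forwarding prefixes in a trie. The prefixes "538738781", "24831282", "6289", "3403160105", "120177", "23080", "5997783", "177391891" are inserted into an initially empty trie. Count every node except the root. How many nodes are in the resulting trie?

55

For each word, the new-node count is its length minus the longest prefix already in the trie:
  "538738781" → 9 new (5, 3, 8, 7, 3, 8, 7, 8, 1)
  "24831282" → 8 new (2, 4, 8, 3, 1, 2, 8, 2)
  "6289" → 4 new (6, 2, 8, 9)
  "3403160105" → 10 new (3, 4, 0, 3, 1, 6, 0, 1, 0, 5)
  "120177" → 6 new (1, 2, 0, 1, 7, 7)
  "23080" → prefix "2" already present; 4 new (3, 0, 8, 0)
  "5997783" → prefix "5" already present; 6 new (9, 9, 7, 7, 8, 3)
  "177391891" → prefix "1" already present; 8 new (7, 7, 3, 9, 1, 8, 9, 1)
Total nodes = 9 + 8 + 4 + 10 + 6 + 4 + 6 + 8 = 55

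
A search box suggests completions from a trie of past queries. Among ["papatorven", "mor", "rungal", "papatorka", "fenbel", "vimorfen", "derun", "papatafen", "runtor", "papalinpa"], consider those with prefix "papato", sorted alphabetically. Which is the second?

papatorven

DFS of the "papato" subtree visits, in order: "papatorka", "papatorven"
The 2nd is papatorven.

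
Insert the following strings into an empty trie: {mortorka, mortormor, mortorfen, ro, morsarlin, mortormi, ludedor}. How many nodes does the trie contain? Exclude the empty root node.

30

Trace insertions, counting only characters that open a new branch:
  "mortorka" → 8 new (m, o, r, t, o, r, k, a)
  "mortormor" → prefix "mortor" already present; 3 new (m, o, r)
  "mortorfen" → prefix "mortor" already present; 3 new (f, e, n)
  "ro" → 2 new (r, o)
  "morsarlin" → prefix "mor" already present; 6 new (s, a, r, l, i, n)
  "mortormi" → prefix "mortorm" already present; 1 new (i)
  "ludedor" → 7 new (l, u, d, e, d, o, r)
Total nodes = 8 + 3 + 3 + 2 + 6 + 1 + 7 = 30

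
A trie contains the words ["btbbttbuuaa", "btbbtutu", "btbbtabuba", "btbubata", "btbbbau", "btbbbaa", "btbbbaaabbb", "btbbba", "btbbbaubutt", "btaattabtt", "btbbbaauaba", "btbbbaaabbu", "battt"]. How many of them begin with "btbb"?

Walk to "btbb"; the words in its subtree are exactly those with that prefix.
Words under "btbb": btbbba, btbbbaa, btbbbaaabbb, btbbbaaabbu, btbbbaauaba, btbbbau, btbbbaubutt, btbbtabuba, btbbttbuuaa, btbbtutu
Count: 10

10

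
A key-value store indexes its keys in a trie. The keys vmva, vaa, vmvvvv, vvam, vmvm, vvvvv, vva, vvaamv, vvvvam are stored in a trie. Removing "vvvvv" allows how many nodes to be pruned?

A node on "vvvvv"'s path can go only if nothing else ends at it or branches off below it.
The suffix "v" (1 node) is used only by "vvvvv"; the node for "vvvv" still has the child "a", so pruning stops there.
Nodes removed: 1

1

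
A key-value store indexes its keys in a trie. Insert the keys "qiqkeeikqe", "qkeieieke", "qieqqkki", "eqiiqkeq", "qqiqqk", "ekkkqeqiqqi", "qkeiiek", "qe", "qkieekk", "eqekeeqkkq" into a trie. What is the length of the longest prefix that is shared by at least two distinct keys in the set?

The deepest shared node is where two words last agree before diverging.
e.g. "qkeieieke" and "qkeiiek" share the prefix "qkei" of length 4; no pair shares a longer one.
Longest shared-prefix length: 4

4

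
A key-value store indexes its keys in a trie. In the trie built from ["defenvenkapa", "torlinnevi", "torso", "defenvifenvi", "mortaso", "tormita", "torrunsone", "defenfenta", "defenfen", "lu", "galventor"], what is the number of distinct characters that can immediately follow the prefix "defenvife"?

Walk "defenvife" from the root, arriving at one node.
Distinct next characters after "defenvife": n.
That node has 1 child edge.

1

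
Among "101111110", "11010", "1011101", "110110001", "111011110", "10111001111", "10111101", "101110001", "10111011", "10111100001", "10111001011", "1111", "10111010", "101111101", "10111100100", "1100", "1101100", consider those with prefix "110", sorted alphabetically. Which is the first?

1100

Words with prefix "110", in lexicographic order: "1100", "11010", "1101100", "110110001"
Position 1: 1100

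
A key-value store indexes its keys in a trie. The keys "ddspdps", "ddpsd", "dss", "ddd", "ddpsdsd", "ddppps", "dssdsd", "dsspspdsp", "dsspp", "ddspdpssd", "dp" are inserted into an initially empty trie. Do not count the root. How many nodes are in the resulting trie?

Count nodes per top-level branch (shared prefixes stored once):
  'd'-branch (ddd, ddppps, ddpsd, ddpsdsd, ddspdps, ddspdpssd, dp, dss, dssdsd, dsspp, dsspspdsp): 31 nodes
Sum: 31

31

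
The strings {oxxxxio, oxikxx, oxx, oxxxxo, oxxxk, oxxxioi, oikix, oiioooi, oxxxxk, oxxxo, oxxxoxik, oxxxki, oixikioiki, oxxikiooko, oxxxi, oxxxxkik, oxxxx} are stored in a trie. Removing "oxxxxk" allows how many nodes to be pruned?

A node on "oxxxxk"'s path can go only if nothing else ends at it or branches off below it.
Every node on "oxxxxk" is still needed (e.g. by "oxxxxkik"), so nothing is freed.
Nodes removed: 0

0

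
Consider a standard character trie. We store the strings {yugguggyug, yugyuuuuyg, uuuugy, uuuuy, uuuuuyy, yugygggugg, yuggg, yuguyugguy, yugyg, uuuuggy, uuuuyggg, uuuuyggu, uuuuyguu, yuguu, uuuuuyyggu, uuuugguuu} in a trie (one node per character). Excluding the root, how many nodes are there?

Count nodes per top-level branch (shared prefixes stored once):
  'u'-branch (uuuugguuu, uuuuggy, uuuugy, uuuuuyy, uuuuuyyggu, uuuuy, uuuuyggg, uuuuyggu, uuuuyguu): 24 nodes
  'y'-branch (yuggg, yugguggyug, yuguu, yuguyugguy, yugyg, yugygggugg, yugyuuuuyg): 32 nodes
Sum: 56

56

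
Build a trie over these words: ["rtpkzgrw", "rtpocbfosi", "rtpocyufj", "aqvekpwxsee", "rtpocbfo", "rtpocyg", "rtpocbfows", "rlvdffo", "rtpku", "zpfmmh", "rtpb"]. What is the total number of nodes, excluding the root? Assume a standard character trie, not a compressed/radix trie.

Trace insertions, counting only characters that open a new branch:
  "rtpkzgrw" → 8 new (r, t, p, k, z, g, r, w)
  "rtpocbfosi" → prefix "rtp" already present; 7 new (o, c, b, f, o, s, i)
  "rtpocyufj" → prefix "rtpoc" already present; 4 new (y, u, f, j)
  "aqvekpwxsee" → 11 new (a, q, v, e, k, p, w, x, s, e, e)
  "rtpocbfo" → prefix "rtpocbfo" already present; 0 new (none)
  "rtpocyg" → prefix "rtpocy" already present; 1 new (g)
  "rtpocbfows" → prefix "rtpocbfo" already present; 2 new (w, s)
  "rlvdffo" → prefix "r" already present; 6 new (l, v, d, f, f, o)
  "rtpku" → prefix "rtpk" already present; 1 new (u)
  "zpfmmh" → 6 new (z, p, f, m, m, h)
  "rtpb" → prefix "rtp" already present; 1 new (b)
Total nodes = 8 + 7 + 4 + 11 + 0 + 1 + 2 + 6 + 1 + 6 + 1 = 47

47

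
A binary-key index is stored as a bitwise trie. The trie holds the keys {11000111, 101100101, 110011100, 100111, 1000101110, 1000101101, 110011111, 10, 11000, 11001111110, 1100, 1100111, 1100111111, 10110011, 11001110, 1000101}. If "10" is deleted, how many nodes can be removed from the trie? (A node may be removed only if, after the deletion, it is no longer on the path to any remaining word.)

After clearing the end-marker at "10", prune upward until reaching a node still needed by another word.
Every node on "10" is still needed (e.g. by "101100101"), so nothing is freed.
Nodes removed: 0

0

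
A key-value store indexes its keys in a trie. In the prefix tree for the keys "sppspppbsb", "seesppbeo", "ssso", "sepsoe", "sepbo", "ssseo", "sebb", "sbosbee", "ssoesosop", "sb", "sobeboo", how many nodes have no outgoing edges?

10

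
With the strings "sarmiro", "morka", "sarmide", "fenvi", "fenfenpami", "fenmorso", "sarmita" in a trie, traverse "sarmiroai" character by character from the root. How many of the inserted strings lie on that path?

1

Traverse "sarmiroai" character by character; count nodes along the way that are marked as word ends.
Prefixes of the query that are stored words: "sarmiro"
Count: 1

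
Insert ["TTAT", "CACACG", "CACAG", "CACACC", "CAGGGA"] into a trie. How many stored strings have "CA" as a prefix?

4

Traverse to the node for "CA", then collect every word in that subtree.
Matches: "CACACC", "CACACG", "CACAG", "CAGGGA"
Count: 4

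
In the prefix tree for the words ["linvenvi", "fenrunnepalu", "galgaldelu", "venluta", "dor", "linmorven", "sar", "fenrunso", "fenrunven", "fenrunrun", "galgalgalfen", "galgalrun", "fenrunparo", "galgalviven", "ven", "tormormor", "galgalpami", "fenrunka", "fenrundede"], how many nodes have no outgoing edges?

18

Leaves are exactly the stored words that no other stored word extends.
Those words: "dor", "fenrundede", "fenrunka", "fenrunnepalu", "fenrunparo", "fenrunrun", "fenrunso", "fenrunven", "galgaldelu", "galgalgalfen", "galgalpami", "galgalrun", "galgalviven", "linmorven", "linvenvi", "sar", "tormormor", "venluta"
Leaf count: 18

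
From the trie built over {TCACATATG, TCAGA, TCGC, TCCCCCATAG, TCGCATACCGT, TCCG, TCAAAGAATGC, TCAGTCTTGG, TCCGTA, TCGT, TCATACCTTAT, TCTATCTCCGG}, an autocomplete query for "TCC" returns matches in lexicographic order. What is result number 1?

TCCCCCATAG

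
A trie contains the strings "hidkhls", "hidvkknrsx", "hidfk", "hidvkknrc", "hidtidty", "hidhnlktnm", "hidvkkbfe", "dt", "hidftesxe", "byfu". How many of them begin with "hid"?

Filter for entries beginning with "hid":
Words under "hid": hidfk, hidftesxe, hidhnlktnm, hidkhls, hidtidty, hidvkkbfe, hidvkknrc, hidvkknrsx
Count: 8

8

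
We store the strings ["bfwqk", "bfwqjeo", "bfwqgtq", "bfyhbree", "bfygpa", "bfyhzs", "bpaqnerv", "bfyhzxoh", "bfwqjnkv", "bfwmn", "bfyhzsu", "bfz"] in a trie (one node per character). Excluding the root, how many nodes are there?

39

Trie structure (* marks end of a word):
(root)
└─ b
   ├─ f
   │  ├─ w
   │  │  ├─ m
   │  │  │  └─ n *
   │  │  └─ q
   │  │     ├─ g
   │  │     │  └─ t
   │  │     │     └─ q *
   │  │     ├─ j
   │  │     │  ├─ e
   │  │     │  │  └─ o *
   │  │     │  └─ n
   │  │     │     └─ k
   │  │     │        └─ v *
   │  │     └─ k *
   │  ├─ y
   │  │  ├─ g
   │  │  │  └─ p
   │  │  │     └─ a *
   │  │  └─ h
   │  │     ├─ b
   │  │     │  └─ r
   │  │     │     └─ e
   │  │     │        └─ e *
   │  │     └─ z
   │  │        ├─ s *
   │  │        │  └─ u *
   │  │        └─ x
   │  │           └─ o
   │  │              └─ h *
   │  └─ z *
   └─ p
      └─ a
         └─ q
            └─ n
               └─ e
                  └─ r
                     └─ v *
Counting every labelled node above: 39.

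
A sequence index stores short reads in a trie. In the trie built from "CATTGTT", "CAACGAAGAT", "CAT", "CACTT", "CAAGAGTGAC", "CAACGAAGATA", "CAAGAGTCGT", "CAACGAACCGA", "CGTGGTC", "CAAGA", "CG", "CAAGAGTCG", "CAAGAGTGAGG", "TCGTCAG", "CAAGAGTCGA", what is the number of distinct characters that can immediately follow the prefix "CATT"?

1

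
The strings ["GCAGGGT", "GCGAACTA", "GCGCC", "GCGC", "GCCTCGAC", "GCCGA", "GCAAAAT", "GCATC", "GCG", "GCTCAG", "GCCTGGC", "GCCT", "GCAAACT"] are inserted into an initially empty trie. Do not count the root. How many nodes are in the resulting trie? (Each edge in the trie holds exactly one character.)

For each word, the new-node count is its length minus the longest prefix already in the trie:
  "GCAGGGT" → 7 new (G, C, A, G, G, G, T)
  "GCGAACTA" → prefix "GC" already present; 6 new (G, A, A, C, T, A)
  "GCGCC" → prefix "GCG" already present; 2 new (C, C)
  "GCGC" → prefix "GCGC" already present; 0 new (none)
  "GCCTCGAC" → prefix "GC" already present; 6 new (C, T, C, G, A, C)
  "GCCGA" → prefix "GCC" already present; 2 new (G, A)
  "GCAAAAT" → prefix "GCA" already present; 4 new (A, A, A, T)
  "GCATC" → prefix "GCA" already present; 2 new (T, C)
  "GCG" → prefix "GCG" already present; 0 new (none)
  "GCTCAG" → prefix "GC" already present; 4 new (T, C, A, G)
  "GCCTGGC" → prefix "GCCT" already present; 3 new (G, G, C)
  "GCCT" → prefix "GCCT" already present; 0 new (none)
  "GCAAACT" → prefix "GCAAA" already present; 2 new (C, T)
Total nodes = 7 + 6 + 2 + 0 + 6 + 2 + 4 + 2 + 0 + 4 + 3 + 0 + 2 = 38

38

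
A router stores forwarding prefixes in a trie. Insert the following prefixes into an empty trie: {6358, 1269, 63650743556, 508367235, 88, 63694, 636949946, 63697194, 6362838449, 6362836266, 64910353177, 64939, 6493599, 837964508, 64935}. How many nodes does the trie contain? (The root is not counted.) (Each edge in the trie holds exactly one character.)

72

Count nodes per top-level branch (shared prefixes stored once):
  '1'-branch (1269): 4 nodes
  '5'-branch (508367235): 9 nodes
  '6'-branch (6358, 6362836266, 6362838449, 63650743556, 63694, 636949946, 63697194, 64910353177, 64935, 6493599, 64939): 49 nodes
  '8'-branch (837964508, 88): 10 nodes
Sum: 72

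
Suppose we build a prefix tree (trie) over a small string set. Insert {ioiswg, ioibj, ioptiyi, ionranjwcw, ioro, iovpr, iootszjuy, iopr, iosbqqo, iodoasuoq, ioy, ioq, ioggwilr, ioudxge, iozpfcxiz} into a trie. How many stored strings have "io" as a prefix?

Traverse to the node for "io", then collect every word in that subtree.
Words under "io": iodoasuoq, ioggwilr, ioibj, ioiswg, ionranjwcw, iootszjuy, iopr, ioptiyi, ioq, ioro, iosbqqo, ioudxge, iovpr, ioy, iozpfcxiz
Count: 15

15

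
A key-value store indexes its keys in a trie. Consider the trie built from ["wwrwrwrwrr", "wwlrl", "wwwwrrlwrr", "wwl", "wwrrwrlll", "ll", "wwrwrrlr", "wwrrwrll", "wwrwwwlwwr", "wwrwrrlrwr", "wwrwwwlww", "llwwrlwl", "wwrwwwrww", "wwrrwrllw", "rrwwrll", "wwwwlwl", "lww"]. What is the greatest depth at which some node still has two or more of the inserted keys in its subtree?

Look for the deepest trie node that still has at least two words in its subtree.
"wwrwwwlww" and "wwrwwwlwwr" agree on "wwrwwwlww" (9 characters) before diverging; nothing deeper is shared.
Longest shared-prefix length: 9

9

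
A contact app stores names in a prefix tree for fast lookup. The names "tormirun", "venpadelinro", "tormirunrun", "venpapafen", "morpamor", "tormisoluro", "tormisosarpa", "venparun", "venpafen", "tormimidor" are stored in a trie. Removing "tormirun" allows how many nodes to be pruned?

After clearing the end-marker at "tormirun", prune upward until reaching a node still needed by another word.
Every node on "tormirun" is still needed (e.g. by "tormirunrun"), so nothing is freed.
Nodes removed: 0

0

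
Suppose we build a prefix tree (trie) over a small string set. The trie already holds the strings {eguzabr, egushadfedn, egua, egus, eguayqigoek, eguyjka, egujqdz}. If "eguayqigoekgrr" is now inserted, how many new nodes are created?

3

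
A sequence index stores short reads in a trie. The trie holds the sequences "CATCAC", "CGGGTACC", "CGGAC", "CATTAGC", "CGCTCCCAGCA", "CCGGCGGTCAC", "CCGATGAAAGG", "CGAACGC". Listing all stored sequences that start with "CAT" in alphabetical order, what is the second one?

CATTAGC

Filter for "CAT…" and sort: "CATCAC", "CATTAGC"
Position 2: CATTAGC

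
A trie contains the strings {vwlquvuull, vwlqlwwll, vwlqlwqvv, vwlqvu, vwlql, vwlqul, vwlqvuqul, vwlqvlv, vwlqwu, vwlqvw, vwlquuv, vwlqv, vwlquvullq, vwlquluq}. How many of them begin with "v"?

Traverse to the node for "v", then collect every word in that subtree.
Words under "v": vwlql, vwlqlwqvv, vwlqlwwll, vwlqul, vwlquluq, vwlquuv, vwlquvullq, vwlquvuull, vwlqv, vwlqvlv, vwlqvu, vwlqvuqul, vwlqvw, vwlqwu
Count: 14

14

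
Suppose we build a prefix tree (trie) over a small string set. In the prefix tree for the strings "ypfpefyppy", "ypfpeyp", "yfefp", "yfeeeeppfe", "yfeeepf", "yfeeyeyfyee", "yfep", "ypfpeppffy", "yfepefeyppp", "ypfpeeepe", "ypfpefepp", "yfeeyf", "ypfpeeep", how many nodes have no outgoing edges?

A leaf is a node with no children — equivalently, the end of a word that is not a proper prefix of any other stored word.
Those words: "yfeeeeppfe", "yfeeepf", "yfeeyeyfyee", "yfeeyf", "yfefp", "yfepefeyppp", "ypfpeeepe", "ypfpefepp", "ypfpefyppy", "ypfpeppffy", "ypfpeyp"
Leaf count: 11

11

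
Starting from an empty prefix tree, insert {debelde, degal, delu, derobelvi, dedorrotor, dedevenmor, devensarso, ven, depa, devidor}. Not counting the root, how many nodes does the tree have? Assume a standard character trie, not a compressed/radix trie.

Trace insertions, counting only characters that open a new branch:
  "debelde" → 7 new (d, e, b, e, l, d, e)
  "degal" → prefix "de" already present; 3 new (g, a, l)
  "delu" → prefix "de" already present; 2 new (l, u)
  "derobelvi" → prefix "de" already present; 7 new (r, o, b, e, l, v, i)
  "dedorrotor" → prefix "de" already present; 8 new (d, o, r, r, o, t, o, r)
  "dedevenmor" → prefix "ded" already present; 7 new (e, v, e, n, m, o, r)
  "devensarso" → prefix "de" already present; 8 new (v, e, n, s, a, r, s, o)
  "ven" → 3 new (v, e, n)
  "depa" → prefix "de" already present; 2 new (p, a)
  "devidor" → prefix "dev" already present; 4 new (i, d, o, r)
Total nodes = 7 + 3 + 2 + 7 + 8 + 7 + 8 + 3 + 2 + 4 = 51

51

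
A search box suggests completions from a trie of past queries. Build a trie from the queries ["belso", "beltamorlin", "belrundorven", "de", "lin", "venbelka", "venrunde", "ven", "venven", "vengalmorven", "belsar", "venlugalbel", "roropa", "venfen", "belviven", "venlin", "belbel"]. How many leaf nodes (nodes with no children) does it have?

16

Leaves are exactly the stored words that no other stored word extends.
Those words: "belbel", "belrundorven", "belsar", "belso", "beltamorlin", "belviven", "de", "lin", "roropa", "venbelka", "venfen", "vengalmorven", "venlin", "venlugalbel", "venrunde", "venven"
Leaf count: 16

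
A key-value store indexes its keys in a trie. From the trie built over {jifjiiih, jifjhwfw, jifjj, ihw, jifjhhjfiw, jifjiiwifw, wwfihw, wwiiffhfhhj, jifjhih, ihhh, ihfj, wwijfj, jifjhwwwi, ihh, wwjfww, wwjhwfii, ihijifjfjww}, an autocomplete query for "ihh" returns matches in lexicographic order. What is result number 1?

ihh

DFS of the "ihh" subtree visits, in order: "ihh", "ihhh"
The 1st is ihh.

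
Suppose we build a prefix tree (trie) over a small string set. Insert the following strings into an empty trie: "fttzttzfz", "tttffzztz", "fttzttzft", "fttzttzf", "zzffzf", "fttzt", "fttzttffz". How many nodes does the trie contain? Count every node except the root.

Trie structure (* marks end of a word):
(root)
├─ f
│  └─ t
│     └─ t
│        └─ z
│           └─ t *
│              └─ t
│                 ├─ f
│                 │  └─ f
│                 │     └─ z *
│                 └─ z
│                    └─ f *
│                       ├─ t *
│                       └─ z *
├─ t
│  └─ t
│     └─ t
│        └─ f
│           └─ f
│              └─ z
│                 └─ z
│                    └─ t
│                       └─ z *
└─ z
   └─ z
      └─ f
         └─ f
            └─ z
               └─ f *
Counting every labelled node above: 28.

28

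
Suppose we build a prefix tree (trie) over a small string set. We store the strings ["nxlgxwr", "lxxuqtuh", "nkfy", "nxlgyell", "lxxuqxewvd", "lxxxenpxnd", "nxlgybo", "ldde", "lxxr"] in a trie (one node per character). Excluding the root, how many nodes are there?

Count nodes per top-level branch (shared prefixes stored once):
  'l'-branch (ldde, lxxr, lxxuqtuh, lxxuqxewvd, lxxxenpxnd): 24 nodes
  'n'-branch (nkfy, nxlgxwr, nxlgybo, nxlgyell): 16 nodes
Sum: 40

40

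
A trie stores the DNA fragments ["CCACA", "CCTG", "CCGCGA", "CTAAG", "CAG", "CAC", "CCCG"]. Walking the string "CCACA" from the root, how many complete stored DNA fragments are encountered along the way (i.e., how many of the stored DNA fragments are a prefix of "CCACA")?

1

Walk "CCACA" from the root; an end-of-word marker is hit whenever a stored word is a prefix of "CCACA".
Prefixes of the query that are stored words: "CCACA"
Count: 1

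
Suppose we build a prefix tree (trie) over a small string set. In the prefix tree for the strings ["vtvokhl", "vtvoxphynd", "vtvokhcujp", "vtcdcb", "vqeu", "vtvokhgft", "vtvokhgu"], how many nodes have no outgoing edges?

7

A leaf is a node with no children — equivalently, the end of a word that is not a proper prefix of any other stored word.
Those words: "vqeu", "vtcdcb", "vtvokhcujp", "vtvokhgft", "vtvokhgu", "vtvokhl", "vtvoxphynd"
Leaf count: 7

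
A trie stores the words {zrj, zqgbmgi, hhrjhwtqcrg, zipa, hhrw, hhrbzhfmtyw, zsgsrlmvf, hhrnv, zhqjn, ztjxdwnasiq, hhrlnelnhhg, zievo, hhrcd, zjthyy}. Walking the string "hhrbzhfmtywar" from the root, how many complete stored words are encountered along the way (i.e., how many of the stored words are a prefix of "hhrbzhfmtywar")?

Check each prefix of "hhrbzhfmtywar" against the stored set — each match is an end-marker on the path.
Prefixes of the query that are stored words: "hhrbzhfmtyw"
Count: 1

1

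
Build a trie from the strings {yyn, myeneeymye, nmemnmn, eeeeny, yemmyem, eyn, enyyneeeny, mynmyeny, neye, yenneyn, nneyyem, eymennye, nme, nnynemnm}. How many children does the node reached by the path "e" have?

3

The children of the "e" node are the distinct next characters among strings starting with "e".
Characters that immediately follow "e" among the stored strings: {e, n, y}.
That node has 3 child edges.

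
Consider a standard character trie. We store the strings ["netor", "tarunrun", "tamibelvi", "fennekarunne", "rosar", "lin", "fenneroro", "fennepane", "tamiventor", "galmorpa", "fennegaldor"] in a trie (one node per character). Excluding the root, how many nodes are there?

68

Insert word by word; a character creates a node only if that edge doesn't already exist:
  "netor" → 5 new (n, e, t, o, r)
  "tarunrun" → 8 new (t, a, r, u, n, r, u, n)
  "tamibelvi" → prefix "ta" already present; 7 new (m, i, b, e, l, v, i)
  "fennekarunne" → 12 new (f, e, n, n, e, k, a, r, u, n, n, e)
  "rosar" → 5 new (r, o, s, a, r)
  "lin" → 3 new (l, i, n)
  "fenneroro" → prefix "fenne" already present; 4 new (r, o, r, o)
  "fennepane" → prefix "fenne" already present; 4 new (p, a, n, e)
  "tamiventor" → prefix "tami" already present; 6 new (v, e, n, t, o, r)
  "galmorpa" → 8 new (g, a, l, m, o, r, p, a)
  "fennegaldor" → prefix "fenne" already present; 6 new (g, a, l, d, o, r)
Total nodes = 5 + 8 + 7 + 12 + 5 + 3 + 4 + 4 + 6 + 8 + 6 = 68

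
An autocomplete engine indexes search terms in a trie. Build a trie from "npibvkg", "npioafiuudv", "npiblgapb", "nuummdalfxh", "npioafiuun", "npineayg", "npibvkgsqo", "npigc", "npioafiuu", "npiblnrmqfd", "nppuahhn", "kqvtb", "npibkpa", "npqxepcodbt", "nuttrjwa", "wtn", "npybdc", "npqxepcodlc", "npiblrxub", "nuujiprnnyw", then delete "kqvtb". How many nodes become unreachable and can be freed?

Walk "kqvtb" from the leaf back toward the root, removing each node that no remaining word uses.
No other word shares any prefix with "kqvtb", so all 5 of its nodes go.
Nodes removed: 5

5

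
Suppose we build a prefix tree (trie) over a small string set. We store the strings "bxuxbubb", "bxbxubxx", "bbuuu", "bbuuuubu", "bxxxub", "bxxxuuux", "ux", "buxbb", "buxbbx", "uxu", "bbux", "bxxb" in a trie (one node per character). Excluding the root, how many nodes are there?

Insert word by word; a character creates a node only if that edge doesn't already exist:
  "bxuxbubb" → 8 new (b, x, u, x, b, u, b, b)
  "bxbxubxx" → prefix "bx" already present; 6 new (b, x, u, b, x, x)
  "bbuuu" → prefix "b" already present; 4 new (b, u, u, u)
  "bbuuuubu" → prefix "bbuuu" already present; 3 new (u, b, u)
  "bxxxub" → prefix "bx" already present; 4 new (x, x, u, b)
  "bxxxuuux" → prefix "bxxxu" already present; 3 new (u, u, x)
  "ux" → 2 new (u, x)
  "buxbb" → prefix "b" already present; 4 new (u, x, b, b)
  "buxbbx" → prefix "buxbb" already present; 1 new (x)
  "uxu" → prefix "ux" already present; 1 new (u)
  "bbux" → prefix "bbu" already present; 1 new (x)
  "bxxb" → prefix "bxx" already present; 1 new (b)
Total nodes = 8 + 6 + 4 + 3 + 4 + 3 + 2 + 4 + 1 + 1 + 1 + 1 = 38

38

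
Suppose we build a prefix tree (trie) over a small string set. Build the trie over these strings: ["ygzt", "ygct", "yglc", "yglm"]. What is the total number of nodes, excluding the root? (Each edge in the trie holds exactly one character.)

9

Trace insertions, counting only characters that open a new branch:
  "ygzt" → 4 new (y, g, z, t)
  "ygct" → prefix "yg" already present; 2 new (c, t)
  "yglc" → prefix "yg" already present; 2 new (l, c)
  "yglm" → prefix "ygl" already present; 1 new (m)
Total nodes = 4 + 2 + 2 + 1 = 9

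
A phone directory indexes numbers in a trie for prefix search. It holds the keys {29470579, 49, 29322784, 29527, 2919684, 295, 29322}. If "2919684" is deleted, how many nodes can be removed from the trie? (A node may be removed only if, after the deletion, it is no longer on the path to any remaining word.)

5

Walk "2919684" from the leaf back toward the root, removing each node that no remaining word uses.
The suffix "19684" (5 nodes) is used only by "2919684"; the node for "29" still has the child "4", so pruning stops there.
Nodes removed: 5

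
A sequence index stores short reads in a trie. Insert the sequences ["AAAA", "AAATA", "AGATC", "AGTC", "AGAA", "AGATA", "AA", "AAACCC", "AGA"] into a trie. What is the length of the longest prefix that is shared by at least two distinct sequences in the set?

The deepest shared node is where two words last agree before diverging.
e.g. "AGATA" and "AGATC" share the prefix "AGAT" of length 4; no pair shares a longer one.
Longest shared-prefix length: 4

4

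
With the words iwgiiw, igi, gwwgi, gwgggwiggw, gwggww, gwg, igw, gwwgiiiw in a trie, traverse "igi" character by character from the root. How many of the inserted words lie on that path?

1

Traverse "igi" character by character; count nodes along the way that are marked as word ends.
Prefixes of the query that are stored words: "igi"
Count: 1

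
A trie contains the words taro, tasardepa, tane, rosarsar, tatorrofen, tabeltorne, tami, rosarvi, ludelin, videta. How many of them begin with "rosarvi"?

1

Walk to "rosarvi"; the words in its subtree are exactly those with that prefix.
Matches: "rosarvi"
Count: 1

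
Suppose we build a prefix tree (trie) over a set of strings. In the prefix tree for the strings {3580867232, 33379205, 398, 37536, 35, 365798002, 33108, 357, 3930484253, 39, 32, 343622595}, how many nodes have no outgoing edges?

A leaf is a node with no children — equivalently, the end of a word that is not a proper prefix of any other stored word.
Those words: "32", "33108", "33379205", "343622595", "357", "3580867232", "365798002", "37536", "3930484253", "398"
Leaf count: 10

10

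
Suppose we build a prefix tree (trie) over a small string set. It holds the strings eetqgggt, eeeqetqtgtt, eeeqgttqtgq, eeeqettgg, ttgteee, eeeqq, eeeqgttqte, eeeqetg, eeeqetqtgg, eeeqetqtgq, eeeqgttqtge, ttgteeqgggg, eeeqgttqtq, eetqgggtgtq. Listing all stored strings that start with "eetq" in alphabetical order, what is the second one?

eetqgggtgtq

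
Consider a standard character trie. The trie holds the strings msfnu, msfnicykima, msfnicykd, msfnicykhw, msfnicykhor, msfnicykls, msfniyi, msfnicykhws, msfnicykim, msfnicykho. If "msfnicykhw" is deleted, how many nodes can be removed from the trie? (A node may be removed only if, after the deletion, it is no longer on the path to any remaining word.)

0

After clearing the end-marker at "msfnicykhw", prune upward until reaching a node still needed by another word.
Every node on "msfnicykhw" is still needed (e.g. by "msfnicykhws"), so nothing is freed.
Nodes removed: 0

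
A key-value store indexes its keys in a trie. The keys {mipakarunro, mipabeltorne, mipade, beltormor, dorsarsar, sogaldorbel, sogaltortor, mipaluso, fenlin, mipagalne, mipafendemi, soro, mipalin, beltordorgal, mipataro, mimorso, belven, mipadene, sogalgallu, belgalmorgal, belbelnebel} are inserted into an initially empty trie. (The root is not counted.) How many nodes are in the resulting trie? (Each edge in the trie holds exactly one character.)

Insert word by word; a character creates a node only if that edge doesn't already exist:
  "mipakarunro" → 11 new (m, i, p, a, k, a, r, u, n, r, o)
  "mipabeltorne" → prefix "mipa" already present; 8 new (b, e, l, t, o, r, n, e)
  "mipade" → prefix "mipa" already present; 2 new (d, e)
  "beltormor" → 9 new (b, e, l, t, o, r, m, o, r)
  "dorsarsar" → 9 new (d, o, r, s, a, r, s, a, r)
  "sogaldorbel" → 11 new (s, o, g, a, l, d, o, r, b, e, l)
  "sogaltortor" → prefix "sogal" already present; 6 new (t, o, r, t, o, r)
  "mipaluso" → prefix "mipa" already present; 4 new (l, u, s, o)
  "fenlin" → 6 new (f, e, n, l, i, n)
  "mipagalne" → prefix "mipa" already present; 5 new (g, a, l, n, e)
  "mipafendemi" → prefix "mipa" already present; 7 new (f, e, n, d, e, m, i)
  "soro" → prefix "so" already present; 2 new (r, o)
  "mipalin" → prefix "mipal" already present; 2 new (i, n)
  "beltordorgal" → prefix "beltor" already present; 6 new (d, o, r, g, a, l)
  "mipataro" → prefix "mipa" already present; 4 new (t, a, r, o)
  "mimorso" → prefix "mi" already present; 5 new (m, o, r, s, o)
  "belven" → prefix "bel" already present; 3 new (v, e, n)
  "mipadene" → prefix "mipade" already present; 2 new (n, e)
  "sogalgallu" → prefix "sogal" already present; 5 new (g, a, l, l, u)
  "belgalmorgal" → prefix "bel" already present; 9 new (g, a, l, m, o, r, g, a, l)
  "belbelnebel" → prefix "bel" already present; 8 new (b, e, l, n, e, b, e, l)
Total nodes = 11 + 8 + 2 + 9 + 9 + 11 + 6 + 4 + 6 + 5 + 7 + 2 + 2 + 6 + 4 + 5 + 3 + 2 + 5 + 9 + 8 = 124

124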